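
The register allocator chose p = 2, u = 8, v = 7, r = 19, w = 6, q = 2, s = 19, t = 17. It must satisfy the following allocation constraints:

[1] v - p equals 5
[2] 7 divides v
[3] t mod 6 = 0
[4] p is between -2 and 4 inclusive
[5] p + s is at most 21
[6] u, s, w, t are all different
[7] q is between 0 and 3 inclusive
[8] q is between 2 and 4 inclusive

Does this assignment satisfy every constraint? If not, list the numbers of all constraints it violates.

[1] v - p = 7 - 2 = 5 — OK.
[2] 7 / 7 = 1, so 7 divides 7 — OK.
[3] 17 mod 6 = 5, not 0 — violated.
[4] p = 2 lies in [-2, 4] — OK.
[5] p + s = 2 + 19 = 21; 21 ≤ 21 — OK.
[6] values 8, 19, 6, 17 are pairwise distinct — OK.
[7] q = 2 lies in [0, 3] — OK.
[8] q = 2 lies in [2, 4] — OK.

Constraint 3 does not hold.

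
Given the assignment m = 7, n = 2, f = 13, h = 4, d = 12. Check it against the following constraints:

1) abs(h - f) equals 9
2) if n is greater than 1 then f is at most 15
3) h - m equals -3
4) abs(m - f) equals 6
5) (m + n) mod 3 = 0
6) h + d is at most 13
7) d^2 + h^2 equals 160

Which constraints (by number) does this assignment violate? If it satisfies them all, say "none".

1) abs(4 - 13) = 9 — satisfied.
2) n = 2 > 1, so we need f ≤ 15; f = 13 ≤ 15 — satisfied.
3) h - m = 4 - 7 = -3 — satisfied.
4) abs(7 - 13) = 6 — satisfied.
5) m + n = 9; 9 mod 3 = 0 — satisfied.
6) h + d = 4 + 12 = 16; 16 > 13, bound 13 not met — violated.
7) d^2 + h^2 = 12^2 + 4^2 = 144 + 16 = 160 — satisfied.

The assignment fails constraint 6.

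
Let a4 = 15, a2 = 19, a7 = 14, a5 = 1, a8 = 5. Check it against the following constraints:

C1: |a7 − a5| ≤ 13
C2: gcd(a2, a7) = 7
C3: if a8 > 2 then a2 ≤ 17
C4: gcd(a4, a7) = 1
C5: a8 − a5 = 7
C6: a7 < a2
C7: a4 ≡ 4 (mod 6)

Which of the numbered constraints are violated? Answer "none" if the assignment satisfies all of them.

C1: |14 − 1| = 13; 13 ≤ 13  true
C2: gcd(19, 14) = 1, not 7  false
C3: a8 = 5 > 2, so we need a2 ≤ 17; but a2 = 19 > 17  false
C4: gcd(15, 14) = 1  true
C5: a8 − a5 = 5 − 1 = 4, not 7  false
C6: a7 = 14, a2 = 19; 14 < 19  true
C7: 15 mod 6 = 3, not 4  false

Constraints 2, 3, 5, and 7 do not hold.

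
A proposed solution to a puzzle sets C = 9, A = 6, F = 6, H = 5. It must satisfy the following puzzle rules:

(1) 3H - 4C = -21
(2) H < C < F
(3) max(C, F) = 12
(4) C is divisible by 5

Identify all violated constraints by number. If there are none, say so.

Violated: 2, 3, and 4.

(1) 3H - 4C = 3(5) - 4(9) = -21 — satisfied.
(2) values 5, 9, 6; C = 9 is not < F = 6 — violated.
(3) max(9, 6) = 9, not 12 — violated.
(4) 9 = 5*1 + 4, so 5 does not divide 9 — violated.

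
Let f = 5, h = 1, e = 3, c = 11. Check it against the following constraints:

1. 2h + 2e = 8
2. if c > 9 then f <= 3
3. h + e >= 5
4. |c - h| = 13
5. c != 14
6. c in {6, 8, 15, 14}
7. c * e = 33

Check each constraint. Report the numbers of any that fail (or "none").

No — constraints 2, 3, 4, and 6 are not satisfied.

1. 2h + 2e = 2(1) + 2(3) = 8  OK
2. c = 11 > 9, so we need f ≤ 3; but f = 5 > 3  FAIL
3. h + e = 1 + 3 = 4; 4 < 5, bound 5 not met  FAIL
4. |11 - 1| = 10, not 13  FAIL
5. c = 11, and 11 ≠ 14  OK
6. c = 11 is not in {6, 8, 15, 14}  FAIL
7. c * e = 11 * 3 = 33  OK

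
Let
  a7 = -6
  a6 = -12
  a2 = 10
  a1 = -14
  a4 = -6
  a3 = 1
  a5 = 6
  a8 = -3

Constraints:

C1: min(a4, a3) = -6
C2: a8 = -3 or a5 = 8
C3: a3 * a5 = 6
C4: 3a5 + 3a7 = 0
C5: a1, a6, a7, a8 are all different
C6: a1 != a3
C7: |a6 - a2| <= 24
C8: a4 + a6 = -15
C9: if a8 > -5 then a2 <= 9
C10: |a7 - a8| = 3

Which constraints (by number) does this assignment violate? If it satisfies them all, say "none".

The assignment fails constraints 8, 9.

C1: min(-6, 1) = -6 — holds.
C2: a8 = -3 = -3 (first disjunct) — holds.
C3: a3 * a5 = 1 * 6 = 6 — holds.
C4: 3a5 + 3a7 = 3(6) + 3(-6) = 0 — holds.
C5: values -14, -12, -6, -3 are pairwise distinct — holds.
C6: a1 = -14, a3 = 1; distinct — holds.
C7: |-12 - 10| = 22; 22 ≤ 24 — holds.
C8: a4 + a6 = -6 + (-12) = -18, not -15 — fails.
C9: a8 = -3 > -5, so we need a2 ≤ 9; but a2 = 10 > 9 — fails.
C10: |-6 - (-3)| = 3 — holds.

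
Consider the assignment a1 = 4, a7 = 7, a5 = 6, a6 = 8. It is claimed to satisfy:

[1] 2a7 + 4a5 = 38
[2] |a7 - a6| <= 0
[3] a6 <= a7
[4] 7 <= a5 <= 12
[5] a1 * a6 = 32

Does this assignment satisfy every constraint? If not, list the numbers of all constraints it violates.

[1] 2a7 + 4a5 = 2(7) + 4(6) = 38 — holds.
[2] |7 - 8| = 1; 1 > 0, exceeds bound 0 — fails.
[3] a6 = 8, a7 = 7; 8 > 7 (want ≤) — fails.
[4] a5 = 6 is outside [7, 12] — fails.
[5] a1 * a6 = 4 * 8 = 32 — holds.

The assignment fails constraints 2, 3, 4.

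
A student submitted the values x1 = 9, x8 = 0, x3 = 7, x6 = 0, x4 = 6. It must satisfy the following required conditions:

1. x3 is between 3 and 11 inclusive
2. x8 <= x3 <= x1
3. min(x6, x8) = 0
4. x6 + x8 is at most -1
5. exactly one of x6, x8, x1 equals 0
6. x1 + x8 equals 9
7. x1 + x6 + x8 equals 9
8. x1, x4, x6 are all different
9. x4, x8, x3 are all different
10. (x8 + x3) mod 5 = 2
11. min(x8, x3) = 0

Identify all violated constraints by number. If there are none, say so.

1. x3 = 7 lies in [3, 11]  holds
2. values 0 <= 7 <= 9  holds
3. min(0, 0) = 0  holds
4. x6 + x8 = 0 + 0 = 0; 0 > -1, bound -1 not met  fails
5. x6=0, x8=0, x1=9; 2 of them equal 0, not exactly one  fails
6. x1 + x8 = 9 + 0 = 9  holds
7. x1 + x6 + x8 = 9 + 0 + 0 = 9  holds
8. values 9, 6, 0 are pairwise distinct  holds
9. values 6, 0, 7 are pairwise distinct  holds
10. x8 + x3 = 7; 7 mod 5 = 2  holds
11. min(0, 7) = 0  holds

Violated: 4 and 5.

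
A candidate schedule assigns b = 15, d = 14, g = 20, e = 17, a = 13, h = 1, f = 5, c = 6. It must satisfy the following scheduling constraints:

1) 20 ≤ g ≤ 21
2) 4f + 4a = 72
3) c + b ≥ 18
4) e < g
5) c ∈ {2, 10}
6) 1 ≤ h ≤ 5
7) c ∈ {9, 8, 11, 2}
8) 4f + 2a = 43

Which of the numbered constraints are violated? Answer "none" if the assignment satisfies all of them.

1) g = 20 lies in [20, 21] — satisfied.
2) 4f + 4a = 4(5) + 4(13) = 72 — satisfied.
3) c + b = 6 + 15 = 21; 21 ≥ 18 — satisfied.
4) e = 17, g = 20; 17 < 20 — satisfied.
5) c = 6 is not in {2, 10} — violated.
6) h = 1 lies in [1, 5] — satisfied.
7) c = 6 is not in {9, 8, 11, 2} — violated.
8) 4f + 2a = 4(5) + 2(13) = 46, not 43 — violated.

No — constraints 5, 7, 8 are not satisfied.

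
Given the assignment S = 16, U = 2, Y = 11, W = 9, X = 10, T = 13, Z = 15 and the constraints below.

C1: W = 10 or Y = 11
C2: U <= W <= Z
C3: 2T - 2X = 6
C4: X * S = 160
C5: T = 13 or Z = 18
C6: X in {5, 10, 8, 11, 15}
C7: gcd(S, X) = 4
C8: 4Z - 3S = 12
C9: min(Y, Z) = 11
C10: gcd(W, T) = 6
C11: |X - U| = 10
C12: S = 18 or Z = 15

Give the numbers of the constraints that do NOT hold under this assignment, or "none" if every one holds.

Violated: 7, 10, 11.

C1: W = 9 ≠ 10, but Y = 11 = 11 (second disjunct)  OK
C2: values 2 <= 9 <= 15  OK
C3: 2T - 2X = 2(13) - 2(10) = 6  OK
C4: X * S = 10 * 16 = 160  OK
C5: T = 13 = 13 (first disjunct)  OK
C6: X = 10 is in {5, 10, 8, 11, 15}  OK
C7: gcd(16, 10) = 2, not 4  FAIL
C8: 4Z - 3S = 4(15) - 3(16) = 12  OK
C9: min(11, 15) = 11  OK
C10: gcd(9, 13) = 1, not 6  FAIL
C11: |10 - 2| = 8, not 10  FAIL
C12: S = 16 ≠ 18, but Z = 15 = 15 (second disjunct)  OK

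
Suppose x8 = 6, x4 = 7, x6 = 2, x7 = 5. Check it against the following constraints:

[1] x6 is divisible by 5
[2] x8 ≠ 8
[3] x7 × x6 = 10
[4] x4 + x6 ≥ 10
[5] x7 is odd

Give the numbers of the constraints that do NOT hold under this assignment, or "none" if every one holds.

[1] 2 = 5×0 + 2, so 5 does not divide 2 — violated.
[2] x8 = 6, and 6 ≠ 8 — satisfied.
[3] x7 × x6 = 5 × 2 = 10 — satisfied.
[4] x4 + x6 = 7 + 2 = 9; 9 < 10, bound 10 not met — violated.
[5] x7 = 5 is odd — satisfied.

The assignment fails constraints 1, 4.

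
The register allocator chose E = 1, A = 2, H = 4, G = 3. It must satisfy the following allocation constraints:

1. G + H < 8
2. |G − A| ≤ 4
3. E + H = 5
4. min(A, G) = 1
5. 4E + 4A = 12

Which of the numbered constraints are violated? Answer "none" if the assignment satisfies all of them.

1. G + H = 3 + 4 = 7; 7 < 8 — OK.
2. |3 − 2| = 1; 1 ≤ 4 — OK.
3. E + H = 1 + 4 = 5 — OK.
4. min(2, 3) = 2, not 1 — violated.
5. 4E + 4A = 4(1) + 4(2) = 12 — OK.

The assignment fails constraint 4.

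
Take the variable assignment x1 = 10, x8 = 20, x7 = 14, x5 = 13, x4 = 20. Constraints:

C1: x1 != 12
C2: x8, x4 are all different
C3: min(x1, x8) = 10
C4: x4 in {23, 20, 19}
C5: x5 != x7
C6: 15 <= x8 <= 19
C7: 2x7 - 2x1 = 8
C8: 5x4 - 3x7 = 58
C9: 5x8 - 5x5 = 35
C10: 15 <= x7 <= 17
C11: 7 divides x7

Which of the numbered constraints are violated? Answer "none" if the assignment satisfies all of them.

C1: x1 = 10, and 10 ≠ 12 — OK.
C2: x8 = x4 = 20, not all different — violated.
C3: min(10, 20) = 10 — OK.
C4: x4 = 20 is in {23, 20, 19} — OK.
C5: x5 = 13, x7 = 14; distinct — OK.
C6: x8 = 20 is outside [15, 19] — violated.
C7: 2x7 - 2x1 = 2(14) - 2(10) = 8 — OK.
C8: 5x4 - 3x7 = 5(20) - 3(14) = 58 — OK.
C9: 5x8 - 5x5 = 5(20) - 5(13) = 35 — OK.
C10: x7 = 14 is outside [15, 17] — violated.
C11: 14 / 7 = 2, so 7 divides 14 — OK.

No — constraints 2, 6, 10 are not satisfied.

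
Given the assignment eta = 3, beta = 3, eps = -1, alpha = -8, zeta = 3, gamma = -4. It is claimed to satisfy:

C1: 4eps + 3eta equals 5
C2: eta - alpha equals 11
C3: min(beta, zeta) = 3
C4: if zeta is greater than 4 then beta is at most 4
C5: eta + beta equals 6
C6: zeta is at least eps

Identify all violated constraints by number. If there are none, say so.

The assignment satisfies every constraint.

C1: 4eps + 3eta = 4(-1) + 3(3) = 5 — satisfied.
C2: eta - alpha = 3 - (-8) = 11 — satisfied.
C3: min(3, 3) = 3 — satisfied.
C4: zeta = 3, not > 4; antecedent false, conditional vacuously true — satisfied.
C5: eta + beta = 3 + 3 = 6 — satisfied.
C6: zeta = 3, eps = -1; 3 ≥ -1 — satisfied.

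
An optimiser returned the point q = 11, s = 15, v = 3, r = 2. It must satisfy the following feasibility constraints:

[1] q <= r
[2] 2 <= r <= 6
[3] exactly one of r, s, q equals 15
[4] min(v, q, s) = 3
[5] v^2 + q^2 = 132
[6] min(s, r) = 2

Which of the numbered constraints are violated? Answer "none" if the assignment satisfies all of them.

[1] q = 11, r = 2; 11 > 2 (want ≤)  ✘
[2] r = 2 lies in [2, 6]  ✔
[3] r=2, s=15, q=11; 1 of them equals 15  ✔
[4] min(3, 11, 15) = 3  ✔
[5] v^2 + q^2 = 3^2 + 11^2 = 9 + 121 = 130, not 132  ✘
[6] min(15, 2) = 2  ✔

Constraints 1 and 5 are violated.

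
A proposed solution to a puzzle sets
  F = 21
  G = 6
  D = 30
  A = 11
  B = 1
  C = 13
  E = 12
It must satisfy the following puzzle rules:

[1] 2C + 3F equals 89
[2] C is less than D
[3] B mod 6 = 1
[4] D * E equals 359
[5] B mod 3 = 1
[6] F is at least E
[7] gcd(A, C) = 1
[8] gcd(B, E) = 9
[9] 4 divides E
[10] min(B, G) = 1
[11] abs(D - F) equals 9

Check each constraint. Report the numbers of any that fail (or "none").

[1] 2C + 3F = 2(13) + 3(21) = 89  true
[2] C = 13, D = 30; 13 < 30  true
[3] 1 mod 6 = 1  true
[4] D * E = 30 * 12 = 360, not 359  false
[5] 1 mod 3 = 1  true
[6] F = 21, E = 12; 21 ≥ 12  true
[7] gcd(11, 13) = 1  true
[8] gcd(1, 12) = 1, not 9  false
[9] 12 / 4 = 3, so 4 divides 12  true
[10] min(1, 6) = 1  true
[11] abs(30 - 21) = 9  true

The assignment fails constraints 4 and 8.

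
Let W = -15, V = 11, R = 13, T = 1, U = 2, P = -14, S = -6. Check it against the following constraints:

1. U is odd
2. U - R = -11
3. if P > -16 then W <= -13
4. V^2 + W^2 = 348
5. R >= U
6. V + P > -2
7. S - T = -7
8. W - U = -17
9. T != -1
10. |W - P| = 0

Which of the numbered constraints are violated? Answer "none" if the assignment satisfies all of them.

1. U = 2 is even — fails.
2. U - R = 2 - 13 = -11 — holds.
3. P = -14 > -16, so we need W ≤ -13; W = -15 ≤ -13 — holds.
4. V^2 + W^2 = 11^2 + (-15)^2 = 121 + 225 = 346, not 348 — fails.
5. R = 13, U = 2; 13 ≥ 2 — holds.
6. V + P = 11 + (-14) = -3; -3 ≤ -2, bound -2 not met — fails.
7. S - T = -6 - 1 = -7 — holds.
8. W - U = -15 - 2 = -17 — holds.
9. T = 1, and 1 ≠ -1 — holds.
10. |-15 - (-14)| = 1, not 0 — fails.

Violated: 1, 4, 6, 10.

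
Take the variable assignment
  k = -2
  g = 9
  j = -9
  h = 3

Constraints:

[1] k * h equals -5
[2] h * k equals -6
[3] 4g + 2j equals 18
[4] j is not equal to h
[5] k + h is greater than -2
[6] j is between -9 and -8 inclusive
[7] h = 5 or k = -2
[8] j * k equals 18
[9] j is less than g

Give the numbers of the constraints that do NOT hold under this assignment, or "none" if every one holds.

[1] k * h = -2 * 3 = -6, not -5 — violated.
[2] h * k = 3 * (-2) = -6 — OK.
[3] 4g + 2j = 4(9) + 2(-9) = 18 — OK.
[4] j = -9, h = 3; distinct — OK.
[5] k + h = -2 + 3 = 1; 1 > -2 — OK.
[6] j = -9 lies in [-9, -8] — OK.
[7] h = 3 ≠ 5, but k = -2 = -2 (second disjunct) — OK.
[8] j * k = -9 * (-2) = 18 — OK.
[9] j = -9, g = 9; -9 < 9 — OK.

Constraint 1 is violated.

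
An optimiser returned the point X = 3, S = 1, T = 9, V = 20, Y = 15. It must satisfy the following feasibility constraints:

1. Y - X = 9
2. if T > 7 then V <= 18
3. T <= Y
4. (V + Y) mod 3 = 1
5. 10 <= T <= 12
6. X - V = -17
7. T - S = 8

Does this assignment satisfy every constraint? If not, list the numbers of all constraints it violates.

1. Y - X = 15 - 3 = 12, not 9  ✘
2. T = 9 > 7, so we need V ≤ 18; but V = 20 > 18  ✘
3. T = 9, Y = 15; 9 ≤ 15  ✔
4. V + Y = 35; 35 mod 3 = 2, not 1  ✘
5. T = 9 is outside [10, 12]  ✘
6. X - V = 3 - 20 = -17  ✔
7. T - S = 9 - 1 = 8  ✔

Violated: 1, 2, 4, and 5.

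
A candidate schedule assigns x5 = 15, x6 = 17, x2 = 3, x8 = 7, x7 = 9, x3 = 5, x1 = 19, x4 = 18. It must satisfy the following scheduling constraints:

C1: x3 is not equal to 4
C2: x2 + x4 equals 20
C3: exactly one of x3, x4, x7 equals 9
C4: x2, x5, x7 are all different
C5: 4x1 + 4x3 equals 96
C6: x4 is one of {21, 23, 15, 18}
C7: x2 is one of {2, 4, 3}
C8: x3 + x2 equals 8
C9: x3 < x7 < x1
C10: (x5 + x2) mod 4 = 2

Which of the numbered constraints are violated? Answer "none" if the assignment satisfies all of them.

C1: x3 = 5, and 5 ≠ 4  holds
C2: x2 + x4 = 3 + 18 = 21, not 20  fails
C3: x3=5, x4=18, x7=9; 1 of them equals 9  holds
C4: values 3, 15, 9 are pairwise distinct  holds
C5: 4x1 + 4x3 = 4(19) + 4(5) = 96  holds
C6: x4 = 18 is in {21, 23, 15, 18}  holds
C7: x2 = 3 is in {2, 4, 3}  holds
C8: x3 + x2 = 5 + 3 = 8  holds
C9: values 5 < 9 < 19  holds
C10: x5 + x2 = 18; 18 mod 4 = 2  holds

No — constraint 2 is not satisfied.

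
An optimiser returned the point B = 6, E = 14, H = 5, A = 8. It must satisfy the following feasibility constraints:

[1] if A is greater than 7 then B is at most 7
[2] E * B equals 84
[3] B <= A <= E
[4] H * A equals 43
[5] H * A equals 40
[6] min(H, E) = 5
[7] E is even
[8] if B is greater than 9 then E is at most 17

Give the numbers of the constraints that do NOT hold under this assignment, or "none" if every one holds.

[1] A = 8 > 7, so we need B ≤ 7; B = 6 ≤ 7  holds
[2] E * B = 14 * 6 = 84  holds
[3] values 6 <= 8 <= 14  holds
[4] H * A = 5 * 8 = 40, not 43  fails
[5] H * A = 5 * 8 = 40  holds
[6] min(5, 14) = 5  holds
[7] E = 14 is even  holds
[8] B = 6, not > 9; antecedent false, conditional vacuously true  holds

No — constraint 4 is not satisfied.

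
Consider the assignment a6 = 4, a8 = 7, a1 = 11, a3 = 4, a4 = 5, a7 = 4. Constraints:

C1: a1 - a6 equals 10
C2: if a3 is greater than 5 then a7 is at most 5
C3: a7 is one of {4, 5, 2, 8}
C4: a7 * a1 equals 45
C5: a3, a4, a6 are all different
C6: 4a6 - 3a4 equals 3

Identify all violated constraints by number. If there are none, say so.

C1: a1 - a6 = 11 - 4 = 7, not 10 — does not hold.
C2: a3 = 4, not > 5; antecedent false, conditional vacuously true — holds.
C3: a7 = 4 is in {4, 5, 2, 8} — holds.
C4: a7 * a1 = 4 * 11 = 44, not 45 — does not hold.
C5: a3 = a6 = 4, not all different — does not hold.
C6: 4a6 - 3a4 = 4(4) - 3(5) = 1, not 3 — does not hold.

Constraints 1, 4, 5, and 6 do not hold.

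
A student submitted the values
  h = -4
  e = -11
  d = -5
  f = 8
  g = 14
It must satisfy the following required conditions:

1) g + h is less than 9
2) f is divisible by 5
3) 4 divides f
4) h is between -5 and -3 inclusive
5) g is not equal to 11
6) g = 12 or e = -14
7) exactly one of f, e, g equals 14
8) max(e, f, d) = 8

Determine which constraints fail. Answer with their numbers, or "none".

Violated: 1, 2, and 6.

1) g + h = 14 + (-4) = 10; 10 ≥ 9, bound 9 not met — fails.
2) 8 = 5*1 + 3, so 5 does not divide 8 — fails.
3) 8 / 4 = 2, so 4 divides 8 — holds.
4) h = -4 lies in [-5, -3] — holds.
5) g = 14, and 14 ≠ 11 — holds.
6) g = 14 ≠ 12 and e = -11 ≠ -14; both disjuncts false — fails.
7) f=8, e=-11, g=14; 1 of them equals 14 — holds.
8) max(-11, 8, -5) = 8 — holds.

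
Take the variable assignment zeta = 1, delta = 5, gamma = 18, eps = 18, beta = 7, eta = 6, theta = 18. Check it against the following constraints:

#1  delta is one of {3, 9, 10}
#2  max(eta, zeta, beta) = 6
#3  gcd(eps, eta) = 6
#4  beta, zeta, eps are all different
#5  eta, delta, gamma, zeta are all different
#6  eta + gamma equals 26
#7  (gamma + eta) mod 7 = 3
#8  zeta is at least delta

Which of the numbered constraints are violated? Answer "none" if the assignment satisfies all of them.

#1 delta = 5 is not in {3, 9, 10} — violated.
#2 max(6, 1, 7) = 7, not 6 — violated.
#3 gcd(18, 6) = 6 — OK.
#4 values 7, 1, 18 are pairwise distinct — OK.
#5 values 6, 5, 18, 1 are pairwise distinct — OK.
#6 eta + gamma = 6 + 18 = 24, not 26 — violated.
#7 gamma + eta = 24; 24 mod 7 = 3 — OK.
#8 zeta = 1, delta = 5; 1 < 5 (want ≥) — violated.

Violated: 1, 2, 6, 8.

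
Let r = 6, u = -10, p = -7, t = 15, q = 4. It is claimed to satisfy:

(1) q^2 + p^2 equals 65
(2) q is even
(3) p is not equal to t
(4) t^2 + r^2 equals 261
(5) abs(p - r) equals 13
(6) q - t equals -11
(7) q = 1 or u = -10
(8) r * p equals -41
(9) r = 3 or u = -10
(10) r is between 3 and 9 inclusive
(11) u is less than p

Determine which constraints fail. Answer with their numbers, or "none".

Constraint 8 is violated.

(1) q^2 + p^2 = 4^2 + (-7)^2 = 16 + 49 = 65  ✓
(2) q = 4 is even  ✓
(3) p = -7, t = 15; distinct  ✓
(4) t^2 + r^2 = 15^2 + 6^2 = 225 + 36 = 261  ✓
(5) abs(-7 - 6) = 13  ✓
(6) q - t = 4 - 15 = -11  ✓
(7) q = 4 ≠ 1, but u = -10 = -10 (second disjunct)  ✓
(8) r * p = 6 * (-7) = -42, not -41  ✗
(9) r = 6 ≠ 3, but u = -10 = -10 (second disjunct)  ✓
(10) r = 6 lies in [3, 9]  ✓
(11) u = -10, p = -7; -10 < -7  ✓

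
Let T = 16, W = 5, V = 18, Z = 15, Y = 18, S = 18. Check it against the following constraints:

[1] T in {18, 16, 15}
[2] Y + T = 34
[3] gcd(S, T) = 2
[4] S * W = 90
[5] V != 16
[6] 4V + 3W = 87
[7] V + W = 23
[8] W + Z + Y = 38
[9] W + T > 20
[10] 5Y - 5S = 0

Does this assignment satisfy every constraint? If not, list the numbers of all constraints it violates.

All constraints are satisfied.

[1] T = 16 is in {18, 16, 15} — OK.
[2] Y + T = 18 + 16 = 34 — OK.
[3] gcd(18, 16) = 2 — OK.
[4] S * W = 18 * 5 = 90 — OK.
[5] V = 18, and 18 ≠ 16 — OK.
[6] 4V + 3W = 4(18) + 3(5) = 87 — OK.
[7] V + W = 18 + 5 = 23 — OK.
[8] W + Z + Y = 5 + 15 + 18 = 38 — OK.
[9] W + T = 5 + 16 = 21; 21 > 20 — OK.
[10] 5Y - 5S = 5(18) - 5(18) = 0 — OK.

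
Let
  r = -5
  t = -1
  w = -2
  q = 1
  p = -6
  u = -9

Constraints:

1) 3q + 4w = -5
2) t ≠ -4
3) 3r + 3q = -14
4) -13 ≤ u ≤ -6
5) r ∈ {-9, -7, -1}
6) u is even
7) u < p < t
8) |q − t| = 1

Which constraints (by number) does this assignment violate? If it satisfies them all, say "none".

1) 3q + 4w = 3(1) + 4(-2) = -5 — satisfied.
2) t = -1, and -1 ≠ -4 — satisfied.
3) 3r + 3q = 3(-5) + 3(1) = -12, not -14 — violated.
4) u = -9 lies in [-13, -6] — satisfied.
5) r = -5 is not in {-9, -7, -1} — violated.
6) u = -9 is odd — violated.
7) values -9 < -6 < -1 — satisfied.
8) |1 − (-1)| = 2, not 1 — violated.

Constraints 3, 5, 6, and 8 do not hold.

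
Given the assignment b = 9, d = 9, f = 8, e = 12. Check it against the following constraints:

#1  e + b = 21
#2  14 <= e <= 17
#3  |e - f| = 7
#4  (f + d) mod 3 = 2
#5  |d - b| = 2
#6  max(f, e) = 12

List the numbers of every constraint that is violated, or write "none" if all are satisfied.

#1 e + b = 12 + 9 = 21  true
#2 e = 12 is outside [14, 17]  false
#3 |12 - 8| = 4, not 7  false
#4 f + d = 17; 17 mod 3 = 2  true
#5 |9 - 9| = 0, not 2  false
#6 max(8, 12) = 12  true

Constraints 2, 3, 5 do not hold.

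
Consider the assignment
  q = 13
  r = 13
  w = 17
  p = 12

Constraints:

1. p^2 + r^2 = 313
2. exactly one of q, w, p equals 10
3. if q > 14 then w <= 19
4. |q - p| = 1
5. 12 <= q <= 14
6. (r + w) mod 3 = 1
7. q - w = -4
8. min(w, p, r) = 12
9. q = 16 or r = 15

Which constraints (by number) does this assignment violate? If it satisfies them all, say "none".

Violated: 2, 6, and 9.

1. p^2 + r^2 = 12^2 + 13^2 = 144 + 169 = 313 — holds.
2. q=13, w=17, p=12; 0 of them equal 10, not exactly one — does not hold.
3. q = 13, not > 14; antecedent false, conditional vacuously true — holds.
4. |13 - 12| = 1 — holds.
5. q = 13 lies in [12, 14] — holds.
6. r + w = 30; 30 mod 3 = 0, not 1 — does not hold.
7. q - w = 13 - 17 = -4 — holds.
8. min(17, 12, 13) = 12 — holds.
9. q = 13 ≠ 16 and r = 13 ≠ 15; both disjuncts false — does not hold.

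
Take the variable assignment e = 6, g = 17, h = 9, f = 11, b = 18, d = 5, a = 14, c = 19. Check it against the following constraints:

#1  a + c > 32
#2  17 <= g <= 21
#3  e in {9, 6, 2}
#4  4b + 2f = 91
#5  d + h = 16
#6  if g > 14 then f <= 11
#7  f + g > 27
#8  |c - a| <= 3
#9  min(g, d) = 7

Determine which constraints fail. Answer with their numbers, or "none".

Constraints 4, 5, 8, and 9 do not hold.

#1 a + c = 14 + 19 = 33; 33 > 32  ✓
#2 g = 17 lies in [17, 21]  ✓
#3 e = 6 is in {9, 6, 2}  ✓
#4 4b + 2f = 4(18) + 2(11) = 94, not 91  ✗
#5 d + h = 5 + 9 = 14, not 16  ✗
#6 g = 17 > 14, so we need f ≤ 11; f = 11 ≤ 11  ✓
#7 f + g = 11 + 17 = 28; 28 > 27  ✓
#8 |19 - 14| = 5; 5 > 3, exceeds bound 3  ✗
#9 min(17, 5) = 5, not 7  ✗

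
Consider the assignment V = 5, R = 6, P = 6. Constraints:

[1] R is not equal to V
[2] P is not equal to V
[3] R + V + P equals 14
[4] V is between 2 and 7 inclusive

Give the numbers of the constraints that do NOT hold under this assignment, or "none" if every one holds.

No — constraint 3 is not satisfied.

[1] R = 6, V = 5; distinct  ✔
[2] P = 6, V = 5; distinct  ✔
[3] R + V + P = 6 + 5 + 6 = 17, not 14  ✘
[4] V = 5 lies in [2, 7]  ✔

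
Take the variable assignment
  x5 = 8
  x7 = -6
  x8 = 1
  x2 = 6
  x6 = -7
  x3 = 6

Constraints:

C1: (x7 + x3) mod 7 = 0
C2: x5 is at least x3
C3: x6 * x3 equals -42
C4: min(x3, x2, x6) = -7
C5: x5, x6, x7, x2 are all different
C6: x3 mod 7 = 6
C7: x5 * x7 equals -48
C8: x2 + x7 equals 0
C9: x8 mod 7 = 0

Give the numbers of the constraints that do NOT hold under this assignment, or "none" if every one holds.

The assignment fails constraint 9.

C1: x7 + x3 = 0; 0 mod 7 = 0  yes
C2: x5 = 8, x3 = 6; 8 ≥ 6  yes
C3: x6 * x3 = -7 * 6 = -42  yes
C4: min(6, 6, -7) = -7  yes
C5: values 8, -7, -6, 6 are pairwise distinct  yes
C6: 6 mod 7 = 6  yes
C7: x5 * x7 = 8 * (-6) = -48  yes
C8: x2 + x7 = 6 + (-6) = 0  yes
C9: 1 mod 7 = 1, not 0  no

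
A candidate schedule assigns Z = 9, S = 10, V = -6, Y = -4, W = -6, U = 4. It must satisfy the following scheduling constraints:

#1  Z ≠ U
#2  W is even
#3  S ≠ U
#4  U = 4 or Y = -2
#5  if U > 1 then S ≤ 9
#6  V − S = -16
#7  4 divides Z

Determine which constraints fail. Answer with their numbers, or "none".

The assignment fails constraints 5 and 7.

#1 Z = 9, U = 4; distinct  ✔
#2 W = -6 is even  ✔
#3 S = 10, U = 4; distinct  ✔
#4 U = 4 = 4 (first disjunct)  ✔
#5 U = 4 > 1, so we need S ≤ 9; but S = 10 > 9  ✘
#6 V − S = -6 − 10 = -16  ✔
#7 9 = 4×2 + 1, so 4 does not divide 9  ✘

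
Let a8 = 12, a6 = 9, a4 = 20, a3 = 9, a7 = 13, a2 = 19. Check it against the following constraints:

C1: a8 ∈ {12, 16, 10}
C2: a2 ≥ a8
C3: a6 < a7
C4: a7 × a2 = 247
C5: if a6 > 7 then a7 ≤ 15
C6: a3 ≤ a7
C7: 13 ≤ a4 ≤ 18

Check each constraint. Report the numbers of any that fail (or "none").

C1: a8 = 12 is in {12, 16, 10}  true
C2: a2 = 19, a8 = 12; 19 ≥ 12  true
C3: a6 = 9, a7 = 13; 9 < 13  true
C4: a7 × a2 = 13 × 19 = 247  true
C5: a6 = 9 > 7, so we need a7 ≤ 15; a7 = 13 ≤ 15  true
C6: a3 = 9, a7 = 13; 9 ≤ 13  true
C7: a4 = 20 is outside [13, 18]  false

Constraint 7 is violated.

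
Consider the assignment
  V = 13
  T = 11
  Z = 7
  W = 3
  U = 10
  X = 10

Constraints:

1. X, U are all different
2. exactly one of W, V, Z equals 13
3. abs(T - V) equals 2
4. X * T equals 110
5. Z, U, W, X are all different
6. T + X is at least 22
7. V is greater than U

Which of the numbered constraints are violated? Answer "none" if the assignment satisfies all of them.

1. X = U = 10, not all different — does not hold.
2. W=3, V=13, Z=7; 1 of them equals 13 — holds.
3. abs(11 - 13) = 2 — holds.
4. X * T = 10 * 11 = 110 — holds.
5. U = X = 10, not all different — does not hold.
6. T + X = 11 + 10 = 21; 21 < 22, bound 22 not met — does not hold.
7. V = 13, U = 10; 13 > 10 — holds.

No — constraints 1, 5, 6 are not satisfied.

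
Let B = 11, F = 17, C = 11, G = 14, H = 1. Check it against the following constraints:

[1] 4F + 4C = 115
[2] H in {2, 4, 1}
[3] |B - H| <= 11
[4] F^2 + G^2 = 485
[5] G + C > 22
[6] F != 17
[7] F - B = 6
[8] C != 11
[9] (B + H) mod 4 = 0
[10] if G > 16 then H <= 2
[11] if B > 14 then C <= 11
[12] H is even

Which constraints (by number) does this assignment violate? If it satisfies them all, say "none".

Constraints 1, 6, 8, 12 are violated.

[1] 4F + 4C = 4(17) + 4(11) = 112, not 115  ✗
[2] H = 1 is in {2, 4, 1}  ✓
[3] |11 - 1| = 10; 10 ≤ 11  ✓
[4] F^2 + G^2 = 17^2 + 14^2 = 289 + 196 = 485  ✓
[5] G + C = 14 + 11 = 25; 25 > 22  ✓
[6] F = 17, but 17 is required to differ  ✗
[7] F - B = 17 - 11 = 6  ✓
[8] C = 11, but 11 is required to differ  ✗
[9] B + H = 12; 12 mod 4 = 0  ✓
[10] G = 14, not > 16; antecedent false, conditional vacuously true  ✓
[11] B = 11, not > 14; antecedent false, conditional vacuously true  ✓
[12] H = 1 is odd  ✗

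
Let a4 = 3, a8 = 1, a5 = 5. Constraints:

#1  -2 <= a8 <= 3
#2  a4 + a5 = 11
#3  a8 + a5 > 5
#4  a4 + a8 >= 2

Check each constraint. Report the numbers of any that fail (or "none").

The assignment fails constraint 2.

#1 a8 = 1 lies in [-2, 3] — OK.
#2 a4 + a5 = 3 + 5 = 8, not 11 — violated.
#3 a8 + a5 = 1 + 5 = 6; 6 > 5 — OK.
#4 a4 + a8 = 3 + 1 = 4; 4 ≥ 2 — OK.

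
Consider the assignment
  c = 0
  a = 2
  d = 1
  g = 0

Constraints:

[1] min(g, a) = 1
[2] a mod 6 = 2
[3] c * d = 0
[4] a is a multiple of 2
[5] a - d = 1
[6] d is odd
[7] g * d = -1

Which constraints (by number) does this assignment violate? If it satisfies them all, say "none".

Constraints 1 and 7 are violated.

[1] min(0, 2) = 0, not 1  FAIL
[2] 2 mod 6 = 2  OK
[3] c * d = 0 * 1 = 0  OK
[4] 2 / 2 = 1, so 2 divides 2  OK
[5] a - d = 2 - 1 = 1  OK
[6] d = 1 is odd  OK
[7] g * d = 0 * 1 = 0, not -1  FAIL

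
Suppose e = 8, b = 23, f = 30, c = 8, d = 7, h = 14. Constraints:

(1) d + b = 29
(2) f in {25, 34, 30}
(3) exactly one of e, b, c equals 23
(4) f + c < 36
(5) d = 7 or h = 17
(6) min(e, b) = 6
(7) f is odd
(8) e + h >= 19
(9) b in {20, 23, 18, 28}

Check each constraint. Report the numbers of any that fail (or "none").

Violated: 1, 4, 6, and 7.

(1) d + b = 7 + 23 = 30, not 29  ✗
(2) f = 30 is in {25, 34, 30}  ✓
(3) e=8, b=23, c=8; 1 of them equals 23  ✓
(4) f + c = 30 + 8 = 38; 38 ≥ 36, bound 36 not met  ✗
(5) d = 7 = 7 (first disjunct)  ✓
(6) min(8, 23) = 8, not 6  ✗
(7) f = 30 is even  ✗
(8) e + h = 8 + 14 = 22; 22 ≥ 19  ✓
(9) b = 23 is in {20, 23, 18, 28}  ✓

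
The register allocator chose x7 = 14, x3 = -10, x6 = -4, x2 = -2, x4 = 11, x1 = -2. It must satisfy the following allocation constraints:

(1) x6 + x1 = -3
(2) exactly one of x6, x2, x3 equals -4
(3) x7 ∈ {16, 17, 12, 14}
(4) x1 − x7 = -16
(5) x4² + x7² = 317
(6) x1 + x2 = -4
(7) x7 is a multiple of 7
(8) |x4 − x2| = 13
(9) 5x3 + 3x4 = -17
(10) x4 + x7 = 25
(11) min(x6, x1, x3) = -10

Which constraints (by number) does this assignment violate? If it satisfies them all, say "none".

(1) x6 + x1 = -4 + (-2) = -6, not -3  ✗
(2) x6=-4, x2=-2, x3=-10; 1 of them equals -4  ✓
(3) x7 = 14 is in {16, 17, 12, 14}  ✓
(4) x1 − x7 = -2 − 14 = -16  ✓
(5) x4² + x7² = 11² + 14² = 121 + 196 = 317  ✓
(6) x1 + x2 = -2 + (-2) = -4  ✓
(7) 14 / 7 = 2, so 7 divides 14  ✓
(8) |11 − (-2)| = 13  ✓
(9) 5x3 + 3x4 = 5(-10) + 3(11) = -17  ✓
(10) x4 + x7 = 11 + 14 = 25  ✓
(11) min(-4, -2, -10) = -10  ✓

Constraint 1 is violated.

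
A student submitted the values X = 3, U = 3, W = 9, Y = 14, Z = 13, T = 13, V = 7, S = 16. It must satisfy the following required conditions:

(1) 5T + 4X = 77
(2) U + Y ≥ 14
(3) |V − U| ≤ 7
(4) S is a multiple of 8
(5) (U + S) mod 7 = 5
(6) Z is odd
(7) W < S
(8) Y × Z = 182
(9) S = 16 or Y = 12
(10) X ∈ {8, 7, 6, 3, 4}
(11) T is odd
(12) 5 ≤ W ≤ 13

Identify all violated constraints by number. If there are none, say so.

All constraints are satisfied.

(1) 5T + 4X = 5(13) + 4(3) = 77  yes
(2) U + Y = 3 + 14 = 17; 17 ≥ 14  yes
(3) |7 − 3| = 4; 4 ≤ 7  yes
(4) 16 / 8 = 2, so 8 divides 16  yes
(5) U + S = 19; 19 mod 7 = 5  yes
(6) Z = 13 is odd  yes
(7) W = 9, S = 16; 9 < 16  yes
(8) Y × Z = 14 × 13 = 182  yes
(9) S = 16 = 16 (first disjunct)  yes
(10) X = 3 is in {8, 7, 6, 3, 4}  yes
(11) T = 13 is odd  yes
(12) W = 9 lies in [5, 13]  yes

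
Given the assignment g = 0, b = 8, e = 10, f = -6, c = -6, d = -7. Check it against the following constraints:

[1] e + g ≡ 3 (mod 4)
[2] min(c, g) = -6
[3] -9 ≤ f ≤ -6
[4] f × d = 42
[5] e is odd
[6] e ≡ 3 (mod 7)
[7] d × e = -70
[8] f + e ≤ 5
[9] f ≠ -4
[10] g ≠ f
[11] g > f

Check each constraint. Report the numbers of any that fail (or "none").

[1] e + g = 10; 10 mod 4 = 2, not 3 — does not hold.
[2] min(-6, 0) = -6 — holds.
[3] f = -6 lies in [-9, -6] — holds.
[4] f × d = -6 × (-7) = 42 — holds.
[5] e = 10 is even — does not hold.
[6] 10 mod 7 = 3 — holds.
[7] d × e = -7 × 10 = -70 — holds.
[8] f + e = -6 + 10 = 4; 4 ≤ 5 — holds.
[9] f = -6, and -6 ≠ -4 — holds.
[10] g = 0, f = -6; distinct — holds.
[11] g = 0, f = -6; 0 > -6 — holds.

No — constraints 1, 5 are not satisfied.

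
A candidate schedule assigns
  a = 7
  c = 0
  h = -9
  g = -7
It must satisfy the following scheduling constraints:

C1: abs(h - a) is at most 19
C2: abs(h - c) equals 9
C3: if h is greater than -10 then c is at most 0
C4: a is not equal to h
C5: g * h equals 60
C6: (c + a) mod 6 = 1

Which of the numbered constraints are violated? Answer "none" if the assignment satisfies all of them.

C1: abs(-9 - 7) = 16; 16 ≤ 19  OK
C2: abs(-9 - 0) = 9  OK
C3: h = -9 > -10, so we need c ≤ 0; c = 0 ≤ 0  OK
C4: a = 7, h = -9; distinct  OK
C5: g * h = -7 * (-9) = 63, not 60  FAIL
C6: c + a = 7; 7 mod 6 = 1  OK

Constraint 5 does not hold.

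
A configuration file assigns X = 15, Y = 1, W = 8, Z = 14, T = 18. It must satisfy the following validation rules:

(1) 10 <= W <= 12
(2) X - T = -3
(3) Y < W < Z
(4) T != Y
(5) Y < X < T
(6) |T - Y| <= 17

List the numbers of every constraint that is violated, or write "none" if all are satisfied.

(1) W = 8 is outside [10, 12] — violated.
(2) X - T = 15 - 18 = -3 — OK.
(3) values 1 < 8 < 14 — OK.
(4) T = 18, Y = 1; distinct — OK.
(5) values 1 < 15 < 18 — OK.
(6) |18 - 1| = 17; 17 ≤ 17 — OK.

The assignment fails constraint 1.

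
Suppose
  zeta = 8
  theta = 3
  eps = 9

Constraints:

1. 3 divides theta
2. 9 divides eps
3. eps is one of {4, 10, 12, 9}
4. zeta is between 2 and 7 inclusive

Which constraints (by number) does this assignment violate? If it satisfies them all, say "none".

Violated: 4.

1. 3 / 3 = 1, so 3 divides 3 — OK.
2. 9 / 9 = 1, so 9 divides 9 — OK.
3. eps = 9 is in {4, 10, 12, 9} — OK.
4. zeta = 8 is outside [2, 7] — violated.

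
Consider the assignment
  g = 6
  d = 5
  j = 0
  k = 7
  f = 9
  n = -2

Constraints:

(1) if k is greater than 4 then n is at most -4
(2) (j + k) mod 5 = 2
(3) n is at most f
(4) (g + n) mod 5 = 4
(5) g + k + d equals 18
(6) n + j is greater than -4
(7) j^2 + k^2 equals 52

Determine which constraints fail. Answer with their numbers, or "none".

Constraints 1 and 7 do not hold.

(1) k = 7 > 4, so we need n ≤ -4; but n = -2 > -4  ✗
(2) j + k = 7; 7 mod 5 = 2  ✓
(3) n = -2, f = 9; -2 ≤ 9  ✓
(4) g + n = 4; 4 mod 5 = 4  ✓
(5) g + k + d = 6 + 7 + 5 = 18  ✓
(6) n + j = -2 + 0 = -2; -2 > -4  ✓
(7) j^2 + k^2 = 0^2 + 7^2 = 0 + 49 = 49, not 52  ✗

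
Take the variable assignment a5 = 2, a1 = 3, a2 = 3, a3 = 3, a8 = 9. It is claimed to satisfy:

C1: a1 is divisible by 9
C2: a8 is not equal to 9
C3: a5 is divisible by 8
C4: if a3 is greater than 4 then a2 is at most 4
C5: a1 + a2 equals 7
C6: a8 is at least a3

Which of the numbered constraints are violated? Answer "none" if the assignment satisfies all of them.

C1: 3 = 9*0 + 3, so 9 does not divide 3 — violated.
C2: a8 = 9, but 9 is required to differ — violated.
C3: 2 = 8*0 + 2, so 8 does not divide 2 — violated.
C4: a3 = 3, not > 4; antecedent false, conditional vacuously true — satisfied.
C5: a1 + a2 = 3 + 3 = 6, not 7 — violated.
C6: a8 = 9, a3 = 3; 9 ≥ 3 — satisfied.

Constraints 1, 2, 3, and 5 are violated.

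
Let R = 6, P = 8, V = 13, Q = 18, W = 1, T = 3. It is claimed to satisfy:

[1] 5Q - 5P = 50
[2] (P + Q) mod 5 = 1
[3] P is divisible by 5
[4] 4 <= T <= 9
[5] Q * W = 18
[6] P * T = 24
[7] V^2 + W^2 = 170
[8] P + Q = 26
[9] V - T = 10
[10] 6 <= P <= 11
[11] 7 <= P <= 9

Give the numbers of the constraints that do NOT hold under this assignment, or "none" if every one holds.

[1] 5Q - 5P = 5(18) - 5(8) = 50  OK
[2] P + Q = 26; 26 mod 5 = 1  OK
[3] 8 = 5*1 + 3, so 5 does not divide 8  FAIL
[4] T = 3 is outside [4, 9]  FAIL
[5] Q * W = 18 * 1 = 18  OK
[6] P * T = 8 * 3 = 24  OK
[7] V^2 + W^2 = 13^2 + 1^2 = 169 + 1 = 170  OK
[8] P + Q = 8 + 18 = 26  OK
[9] V - T = 13 - 3 = 10  OK
[10] P = 8 lies in [6, 11]  OK
[11] P = 8 lies in [7, 9]  OK

Constraints 3, 4 are violated.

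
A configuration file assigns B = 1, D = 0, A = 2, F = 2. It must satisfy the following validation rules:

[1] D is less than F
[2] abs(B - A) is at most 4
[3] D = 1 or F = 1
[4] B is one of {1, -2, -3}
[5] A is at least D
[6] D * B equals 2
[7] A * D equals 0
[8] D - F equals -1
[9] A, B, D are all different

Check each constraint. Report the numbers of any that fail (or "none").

[1] D = 0, F = 2; 0 < 2  ✓
[2] abs(1 - 2) = 1; 1 ≤ 4  ✓
[3] D = 0 ≠ 1 and F = 2 ≠ 1; both disjuncts false  ✗
[4] B = 1 is in {1, -2, -3}  ✓
[5] A = 2, D = 0; 2 ≥ 0  ✓
[6] D * B = 0 * 1 = 0, not 2  ✗
[7] A * D = 2 * 0 = 0  ✓
[8] D - F = 0 - 2 = -2, not -1  ✗
[9] values 2, 1, 0 are pairwise distinct  ✓

Constraints 3, 6, 8 do not hold.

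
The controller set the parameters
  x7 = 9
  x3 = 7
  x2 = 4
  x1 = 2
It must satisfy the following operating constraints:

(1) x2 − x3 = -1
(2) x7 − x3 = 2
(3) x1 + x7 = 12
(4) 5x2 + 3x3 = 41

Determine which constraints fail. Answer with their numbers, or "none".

Violated: 1 and 3.

(1) x2 − x3 = 4 − 7 = -3, not -1  ✘
(2) x7 − x3 = 9 − 7 = 2  ✔
(3) x1 + x7 = 2 + 9 = 11, not 12  ✘
(4) 5x2 + 3x3 = 5(4) + 3(7) = 41  ✔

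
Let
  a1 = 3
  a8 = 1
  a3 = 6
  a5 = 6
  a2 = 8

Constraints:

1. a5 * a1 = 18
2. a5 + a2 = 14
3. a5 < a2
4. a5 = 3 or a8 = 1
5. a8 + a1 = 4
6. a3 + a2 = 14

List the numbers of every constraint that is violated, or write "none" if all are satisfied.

No violations.

1. a5 * a1 = 6 * 3 = 18 — OK.
2. a5 + a2 = 6 + 8 = 14 — OK.
3. a5 = 6, a2 = 8; 6 < 8 — OK.
4. a5 = 6 ≠ 3, but a8 = 1 = 1 (second disjunct) — OK.
5. a8 + a1 = 1 + 3 = 4 — OK.
6. a3 + a2 = 6 + 8 = 14 — OK.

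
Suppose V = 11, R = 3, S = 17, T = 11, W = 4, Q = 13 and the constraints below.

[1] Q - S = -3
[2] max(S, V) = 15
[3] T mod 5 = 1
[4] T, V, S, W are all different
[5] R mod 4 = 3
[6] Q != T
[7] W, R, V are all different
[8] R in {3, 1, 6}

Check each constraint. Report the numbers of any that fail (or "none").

[1] Q - S = 13 - 17 = -4, not -3  ✘
[2] max(17, 11) = 17, not 15  ✘
[3] 11 mod 5 = 1  ✔
[4] T = V = 11, not all different  ✘
[5] 3 mod 4 = 3  ✔
[6] Q = 13, T = 11; distinct  ✔
[7] values 4, 3, 11 are pairwise distinct  ✔
[8] R = 3 is in {3, 1, 6}  ✔

Constraints 1, 2, and 4 do not hold.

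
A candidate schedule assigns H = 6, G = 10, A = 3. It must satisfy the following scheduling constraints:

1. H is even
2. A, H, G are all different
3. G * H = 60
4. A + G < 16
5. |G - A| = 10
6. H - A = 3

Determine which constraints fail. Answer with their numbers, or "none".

1. H = 6 is even — holds.
2. values 3, 6, 10 are pairwise distinct — holds.
3. G * H = 10 * 6 = 60 — holds.
4. A + G = 3 + 10 = 13; 13 < 16 — holds.
5. |10 - 3| = 7, not 10 — does not hold.
6. H - A = 6 - 3 = 3 — holds.

Constraint 5 is violated.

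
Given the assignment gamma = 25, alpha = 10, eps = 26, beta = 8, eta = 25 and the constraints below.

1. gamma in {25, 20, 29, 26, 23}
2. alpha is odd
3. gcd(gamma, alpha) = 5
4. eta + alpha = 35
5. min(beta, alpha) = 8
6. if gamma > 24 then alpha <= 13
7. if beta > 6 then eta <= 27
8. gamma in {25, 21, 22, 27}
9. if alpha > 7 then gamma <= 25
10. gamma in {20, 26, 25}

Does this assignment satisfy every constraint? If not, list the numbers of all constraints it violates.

Constraint 2 does not hold.

1. gamma = 25 is in {25, 20, 29, 26, 23} — holds.
2. alpha = 10 is even — does not hold.
3. gcd(25, 10) = 5 — holds.
4. eta + alpha = 25 + 10 = 35 — holds.
5. min(8, 10) = 8 — holds.
6. gamma = 25 > 24, so we need alpha ≤ 13; alpha = 10 ≤ 13 — holds.
7. beta = 8 > 6, so we need eta ≤ 27; eta = 25 ≤ 27 — holds.
8. gamma = 25 is in {25, 21, 22, 27} — holds.
9. alpha = 10 > 7, so we need gamma ≤ 25; gamma = 25 ≤ 25 — holds.
10. gamma = 25 is in {20, 26, 25} — holds.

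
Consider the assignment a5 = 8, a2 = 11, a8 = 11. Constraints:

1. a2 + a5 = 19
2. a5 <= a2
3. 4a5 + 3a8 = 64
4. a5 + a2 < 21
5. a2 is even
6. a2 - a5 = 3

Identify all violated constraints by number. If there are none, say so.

No — constraints 3 and 5 are not satisfied.

1. a2 + a5 = 11 + 8 = 19  ✓
2. a5 = 8, a2 = 11; 8 ≤ 11  ✓
3. 4a5 + 3a8 = 4(8) + 3(11) = 65, not 64  ✗
4. a5 + a2 = 8 + 11 = 19; 19 < 21  ✓
5. a2 = 11 is odd  ✗
6. a2 - a5 = 11 - 8 = 3  ✓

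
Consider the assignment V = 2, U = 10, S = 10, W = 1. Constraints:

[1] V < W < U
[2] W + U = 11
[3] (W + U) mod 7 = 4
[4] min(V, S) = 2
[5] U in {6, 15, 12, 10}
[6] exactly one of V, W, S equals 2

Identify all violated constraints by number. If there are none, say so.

Constraint 1 is violated.

[1] values 2, 1, 10; V = 2 is not < W = 1 — violated.
[2] W + U = 1 + 10 = 11 — OK.
[3] W + U = 11; 11 mod 7 = 4 — OK.
[4] min(2, 10) = 2 — OK.
[5] U = 10 is in {6, 15, 12, 10} — OK.
[6] V=2, W=1, S=10; 1 of them equals 2 — OK.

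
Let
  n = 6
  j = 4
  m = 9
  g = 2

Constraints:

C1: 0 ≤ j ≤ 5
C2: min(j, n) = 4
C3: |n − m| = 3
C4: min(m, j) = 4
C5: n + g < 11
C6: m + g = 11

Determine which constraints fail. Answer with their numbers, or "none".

C1: j = 4 lies in [0, 5]  true
C2: min(4, 6) = 4  true
C3: |6 − 9| = 3  true
C4: min(9, 4) = 4  true
C5: n + g = 6 + 2 = 8; 8 < 11  true
C6: m + g = 9 + 2 = 11  true

The assignment satisfies every constraint.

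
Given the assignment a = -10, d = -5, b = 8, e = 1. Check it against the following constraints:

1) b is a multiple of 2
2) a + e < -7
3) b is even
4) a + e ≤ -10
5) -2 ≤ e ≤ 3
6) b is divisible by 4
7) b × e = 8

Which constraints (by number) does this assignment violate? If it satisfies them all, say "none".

Constraint 4 does not hold.

1) 8 / 2 = 4, so 2 divides 8 — satisfied.
2) a + e = -10 + 1 = -9; -9 < -7 — satisfied.
3) b = 8 is even — satisfied.
4) a + e = -10 + 1 = -9; -9 > -10, bound -10 not met — violated.
5) e = 1 lies in [-2, 3] — satisfied.
6) 8 / 4 = 2, so 4 divides 8 — satisfied.
7) b × e = 8 × 1 = 8 — satisfied.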